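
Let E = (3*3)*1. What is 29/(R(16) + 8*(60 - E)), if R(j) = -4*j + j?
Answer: 29/360 ≈ 0.080556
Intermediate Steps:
E = 9 (E = 9*1 = 9)
R(j) = -3*j
29/(R(16) + 8*(60 - E)) = 29/(-3*16 + 8*(60 - 1*9)) = 29/(-48 + 8*(60 - 9)) = 29/(-48 + 8*51) = 29/(-48 + 408) = 29/360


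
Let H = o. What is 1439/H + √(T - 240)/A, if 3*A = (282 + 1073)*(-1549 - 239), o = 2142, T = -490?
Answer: 1439/2142 - I*√730/807580 ≈ 0.6718 - 3.3456e-5*I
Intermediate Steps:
H = 2142
A = -807580 (A = ((282 + 1073)*(-1549 - 239))/3 = (1355*(-1788))/3 = (⅓)*(-2422740) = -807580)
1439/H + √(T - 240)/A = 1439/2142 + √(-490 - 240)/(-807580) = 1439*(1/2142) + √(-730)*(-1/807580) = 1439/2142 + (I*√730)*(-1/807580) = 1439/2142 - I*√730/807580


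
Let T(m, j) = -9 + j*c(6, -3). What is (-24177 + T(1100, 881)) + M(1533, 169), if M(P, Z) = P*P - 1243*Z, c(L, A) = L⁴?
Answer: 3257612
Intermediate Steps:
M(P, Z) = P² - 1243*Z
T(m, j) = -9 + 1296*j (T(m, j) = -9 + j*6⁴ = -9 + j*1296 = -9 + 1296*j)
(-24177 + T(1100, 881)) + M(1533, 169) = (-24177 + (-9 + 1296*881)) + (1533² - 1243*169) = (-24177 + (-9 + 1141776)) + (2350089 - 210067) = (-24177 + 1141767) + 2140022 = 1117590 + 2140022 = 3257612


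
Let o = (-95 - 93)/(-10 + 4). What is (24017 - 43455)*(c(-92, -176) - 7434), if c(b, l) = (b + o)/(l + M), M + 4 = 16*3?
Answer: 14304822679/99 ≈ 1.4449e+8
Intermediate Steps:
o = 94/3 (o = -188/(-6) = -188*(-1/6) = 94/3 ≈ 31.333)
M = 44 (M = -4 + 16*3 = -4 + 48 = 44)
c(b, l) = (94/3 + b)/(44 + l) (c(b, l) = (b + 94/3)/(l + 44) = (94/3 + b)/(44 + l))
(24017 - 43455)*(c(-92, -176) - 7434) = (24017 - 43455)*((94/3 - 92)/(44 - 176) - 7434) = -19438*(-182/3/(-132) - 7434) = -19438*(-1/132*(-182/3) - 7434) = -19438*(91/198 - 7434) = -19438*(-1471841/198) = 14304822679/99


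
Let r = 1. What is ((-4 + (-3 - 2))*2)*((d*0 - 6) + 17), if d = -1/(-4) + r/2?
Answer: -198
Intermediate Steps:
d = ¾ (d = -1/(-4) + 1/2 = -1*(-¼) + 1*(½) = ¼ + ½ = ¾ ≈ 0.75000)
((-4 + (-3 - 2))*2)*((d*0 - 6) + 17) = ((-4 + (-3 - 2))*2)*(((¾)*0 - 6) + 17) = ((-4 - 5)*2)*((0 - 6) + 17) = (-9*2)*(-6 + 17) = -18*11 = -198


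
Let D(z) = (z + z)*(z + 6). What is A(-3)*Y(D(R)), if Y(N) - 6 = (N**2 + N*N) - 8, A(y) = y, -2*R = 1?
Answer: -351/2 ≈ -175.50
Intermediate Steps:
R = -1/2 (R = -1/2*1 = -1/2 ≈ -0.50000)
D(z) = 2*z*(6 + z) (D(z) = (2*z)*(6 + z) = 2*z*(6 + z))
Y(N) = -2 + 2*N**2 (Y(N) = 6 + ((N**2 + N*N) - 8) = 6 + ((N**2 + N**2) - 8) = 6 + (2*N**2 - 8) = 6 + (-8 + 2*N**2) = -2 + 2*N**2)
A(-3)*Y(D(R)) = -3*(-2 + 2*(2*(-1/2)*(6 - 1/2))**2) = -3*(-2 + 2*(2*(-1/2)*(11/2))**2) = -3*(-2 + 2*(-11/2)**2) = -3*(-2 + 2*(121/4)) = -3*(-2 + 121/2) = -3*117/2 = -351/2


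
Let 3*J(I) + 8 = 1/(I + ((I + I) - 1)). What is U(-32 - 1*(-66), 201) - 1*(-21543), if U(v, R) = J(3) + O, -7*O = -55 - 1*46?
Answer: 1207069/56 ≈ 21555.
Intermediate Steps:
J(I) = -8/3 + 1/(3*(-1 + 3*I)) (J(I) = -8/3 + 1/(3*(I + ((I + I) - 1))) = -8/3 + 1/(3*(I + (2*I - 1))) = -8/3 + 1/(3*(I + (-1 + 2*I))) = -8/3 + 1/(3*(-1 + 3*I)))
O = 101/7 (O = -(-55 - 1*46)/7 = -(-55 - 46)/7 = -⅐*(-101) = 101/7 ≈ 14.429)
U(v, R) = 661/56 (U(v, R) = (3 - 8*3)/(-1 + 3*3) + 101/7 = (3 - 24)/(-1 + 9) + 101/7 = -21/8 + 101/7 = 661/56)
U(-32 - 1*(-66), 201) - 1*(-21543) = 661/56 - 1*(-21543) = 661/56 + 21543 = 1207069/56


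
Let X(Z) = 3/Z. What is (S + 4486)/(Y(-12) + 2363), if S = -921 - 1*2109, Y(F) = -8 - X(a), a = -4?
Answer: 5824/9423 ≈ 0.61806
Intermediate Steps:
Y(F) = -29/4 (Y(F) = -8 - 3/(-4) = -8 - 3*(-1)/4 = -8 - 1*(-3/4) = -8 + 3/4 = -29/4)
S = -3030 (S = -921 - 2109 = -3030)
(S + 4486)/(Y(-12) + 2363) = (-3030 + 4486)/(-29/4 + 2363) = 1456/(9423/4) = 1456*(4/9423) = 5824/9423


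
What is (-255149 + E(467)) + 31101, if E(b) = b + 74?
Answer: -223507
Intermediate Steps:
E(b) = 74 + b
(-255149 + E(467)) + 31101 = (-255149 + (74 + 467)) + 31101 = (-255149 + 541) + 31101 = -254608 + 31101 = -223507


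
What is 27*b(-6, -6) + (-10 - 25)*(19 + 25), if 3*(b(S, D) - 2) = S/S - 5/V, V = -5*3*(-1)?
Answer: -1480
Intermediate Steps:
V = 15 (V = -15*(-1) = 15)
b(S, D) = 20/9 (b(S, D) = 2 + (S/S - 5/15)/3 = 2 + (1 - 5*1/15)/3 = 2 + (1 - ⅓)/3 = 2 + (⅓)*(⅔) = 2 + 2/9 = 20/9)
27*b(-6, -6) + (-10 - 25)*(19 + 25) = 27*(20/9) + (-10 - 25)*(19 + 25) = 60 - 35*44 = 60 - 1540 = -1480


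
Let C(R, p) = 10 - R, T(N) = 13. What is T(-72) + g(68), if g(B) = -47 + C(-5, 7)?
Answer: -19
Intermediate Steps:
g(B) = -32 (g(B) = -47 + (10 - 1*(-5)) = -47 + (10 + 5) = -47 + 15 = -32)
T(-72) + g(68) = 13 - 32 = -19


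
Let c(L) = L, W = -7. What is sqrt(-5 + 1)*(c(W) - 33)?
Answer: -80*I ≈ -80.0*I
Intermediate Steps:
sqrt(-5 + 1)*(c(W) - 33) = sqrt(-5 + 1)*(-7 - 33) = sqrt(-4)*(-40) = (2*I)*(-40) = -80*I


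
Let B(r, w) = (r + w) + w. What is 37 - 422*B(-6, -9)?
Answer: 10165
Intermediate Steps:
B(r, w) = r + 2*w
37 - 422*B(-6, -9) = 37 - 422*(-6 + 2*(-9)) = 37 - 422*(-6 - 18) = 37 - 422*(-24) = 37 + 10128 = 10165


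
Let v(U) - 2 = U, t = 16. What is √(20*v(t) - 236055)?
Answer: I*√235695 ≈ 485.48*I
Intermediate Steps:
v(U) = 2 + U
√(20*v(t) - 236055) = √(20*(2 + 16) - 236055) = √(20*18 - 236055) = √(360 - 236055) = √(-235695) = I*√235695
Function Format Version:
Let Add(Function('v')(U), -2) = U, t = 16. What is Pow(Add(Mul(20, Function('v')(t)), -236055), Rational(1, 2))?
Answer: Mul(I, Pow(235695, Rational(1, 2))) ≈ Mul(485.48, I)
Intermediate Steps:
Function('v')(U) = Add(2, U)
Pow(Add(Mul(20, Function('v')(t)), -236055), Rational(1, 2)) = Pow(Add(Mul(20, Add(2, 16)), -236055), Rational(1, 2)) = Pow(Add(Mul(20, 18), -236055), Rational(1, 2)) = Pow(Add(360, -236055), Rational(1, 2)) = Pow(-235695, Rational(1, 2)) = Mul(I, Pow(235695, Rational(1, 2)))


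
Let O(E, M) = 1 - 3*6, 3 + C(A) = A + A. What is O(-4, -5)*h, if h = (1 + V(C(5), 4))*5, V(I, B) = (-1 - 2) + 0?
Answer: 170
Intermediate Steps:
C(A) = -3 + 2*A (C(A) = -3 + (A + A) = -3 + 2*A)
O(E, M) = -17 (O(E, M) = 1 - 18 = -17)
V(I, B) = -3 (V(I, B) = -3 + 0 = -3)
h = -10 (h = (1 - 3)*5 = -2*5 = -10)
O(-4, -5)*h = -17*(-10) = 170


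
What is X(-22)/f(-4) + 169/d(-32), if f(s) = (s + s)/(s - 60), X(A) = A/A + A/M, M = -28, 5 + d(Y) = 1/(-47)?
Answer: -32001/1652 ≈ -19.371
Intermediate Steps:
d(Y) = -236/47 (d(Y) = -5 + 1/(-47) = -5 - 1/47 = -236/47)
X(A) = 1 - A/28 (X(A) = A/A + A/(-28) = 1 + A*(-1/28) = 1 - A/28)
f(s) = 2*s/(-60 + s) (f(s) = (2*s)/(-60 + s) = 2*s/(-60 + s))
X(-22)/f(-4) + 169/d(-32) = (1 - 1/28*(-22))/((2*(-4)/(-60 - 4))) + 169/(-236/47) = (1 + 11/14)/((2*(-4)/(-64))) + 169*(-47/236) = 25/(14*((2*(-4)*(-1/64)))) - 7943/236 = 25/(14*(⅛)) - 7943/236 = (25/14)*8 - 7943/236 = 100/7 - 7943/236 = -32001/1652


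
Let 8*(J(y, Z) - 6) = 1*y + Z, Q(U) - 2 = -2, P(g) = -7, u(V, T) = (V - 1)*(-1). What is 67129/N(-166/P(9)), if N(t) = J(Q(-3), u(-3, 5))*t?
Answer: 469903/1079 ≈ 435.50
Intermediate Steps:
u(V, T) = 1 - V (u(V, T) = (-1 + V)*(-1) = 1 - V)
Q(U) = 0 (Q(U) = 2 - 2 = 0)
J(y, Z) = 6 + Z/8 + y/8 (J(y, Z) = 6 + (1*y + Z)/8 = 6 + (y + Z)/8 = 6 + (Z + y)/8 = 6 + (Z/8 + y/8) = 6 + Z/8 + y/8)
N(t) = 13*t/2 (N(t) = (6 + (1 - 1*(-3))/8 + (⅛)*0)*t = (6 + (1 + 3)/8 + 0)*t = (6 + (⅛)*4 + 0)*t = (6 + ½ + 0)*t = 13*t/2)
67129/N(-166/P(9)) = 67129/((13*(-166/(-7))/2)) = 67129/((13*(-166*(-⅐))/2)) = 67129/(((13/2)*(166/7))) = 67129/(1079/7) = 67129*(7/1079) = 469903/1079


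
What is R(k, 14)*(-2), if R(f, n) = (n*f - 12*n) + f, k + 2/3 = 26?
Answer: -424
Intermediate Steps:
k = 76/3 (k = -⅔ + 26 = 76/3 ≈ 25.333)
R(f, n) = f - 12*n + f*n (R(f, n) = (f*n - 12*n) + f = (-12*n + f*n) + f = f - 12*n + f*n)
R(k, 14)*(-2) = (76/3 - 12*14 + (76/3)*14)*(-2) = (76/3 - 168 + 1064/3)*(-2) = 212*(-2) = -424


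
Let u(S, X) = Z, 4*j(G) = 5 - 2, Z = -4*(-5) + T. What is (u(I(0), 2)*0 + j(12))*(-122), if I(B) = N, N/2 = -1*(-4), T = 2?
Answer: -183/2 ≈ -91.500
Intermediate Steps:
N = 8 (N = 2*(-1*(-4)) = 2*4 = 8)
Z = 22 (Z = -4*(-5) + 2 = 20 + 2 = 22)
I(B) = 8
j(G) = ¾ (j(G) = (5 - 2)/4 = (¼)*3 = ¾)
u(S, X) = 22
(u(I(0), 2)*0 + j(12))*(-122) = (22*0 + ¾)*(-122) = (0 + ¾)*(-122) = (¾)*(-122) = -183/2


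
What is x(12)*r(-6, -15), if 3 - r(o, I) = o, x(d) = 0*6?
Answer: 0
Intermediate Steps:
x(d) = 0
r(o, I) = 3 - o
x(12)*r(-6, -15) = 0*(3 - 1*(-6)) = 0*(3 + 6) = 0*9 = 0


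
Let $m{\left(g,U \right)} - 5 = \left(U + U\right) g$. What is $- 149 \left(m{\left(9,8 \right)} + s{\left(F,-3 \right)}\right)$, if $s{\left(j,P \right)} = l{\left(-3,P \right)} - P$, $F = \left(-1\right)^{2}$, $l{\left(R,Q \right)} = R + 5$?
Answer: $-22946$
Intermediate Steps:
$l{\left(R,Q \right)} = 5 + R$
$F = 1$
$s{\left(j,P \right)} = 2 - P$ ($s{\left(j,P \right)} = \left(5 - 3\right) - P = 2 - P$)
$m{\left(g,U \right)} = 5 + 2 U g$ ($m{\left(g,U \right)} = 5 + \left(U + U\right) g = 5 + 2 U g$)
$- 149 \left(m{\left(9,8 \right)} + s{\left(F,-3 \right)}\right) = - 149 \left(\left(5 + 2 \cdot 8 \cdot 9\right) + \left(2 - -3\right)\right) = - 149 \left(\left(5 + 144\right) + \left(2 + 3\right)\right) = - 149 \left(149 + 5\right) = \left(-149\right) 154 = -22946$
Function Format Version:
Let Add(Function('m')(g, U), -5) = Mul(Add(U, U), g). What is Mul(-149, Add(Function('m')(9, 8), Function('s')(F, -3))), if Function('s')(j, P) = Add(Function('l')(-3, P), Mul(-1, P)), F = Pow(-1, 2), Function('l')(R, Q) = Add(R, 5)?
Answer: -22946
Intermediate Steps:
Function('l')(R, Q) = Add(5, R)
F = 1
Function('s')(j, P) = Add(2, Mul(-1, P)) (Function('s')(j, P) = Add(Add(5, -3), Mul(-1, P)) = Add(2, Mul(-1, P)))
Function('m')(g, U) = Add(5, Mul(2, U, g)) (Function('m')(g, U) = Add(5, Mul(Add(U, U), g)) = Add(5, Mul(Mul(2, U), g)) = Add(5, Mul(2, U, g)))
Mul(-149, Add(Function('m')(9, 8), Function('s')(F, -3))) = Mul(-149, Add(Add(5, Mul(2, 8, 9)), Add(2, Mul(-1, -3)))) = Mul(-149, Add(Add(5, 144), Add(2, 3))) = Mul(-149, Add(149, 5)) = Mul(-149, 154) = -22946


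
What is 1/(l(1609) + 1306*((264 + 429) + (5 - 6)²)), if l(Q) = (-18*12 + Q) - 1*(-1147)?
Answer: 1/908904 ≈ 1.1002e-6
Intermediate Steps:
l(Q) = 931 + Q (l(Q) = (-216 + Q) + 1147 = 931 + Q)
1/(l(1609) + 1306*((264 + 429) + (5 - 6)²)) = 1/((931 + 1609) + 1306*((264 + 429) + (5 - 6)²)) = 1/(2540 + 1306*(693 + (-1)²)) = 1/(2540 + 1306*(693 + 1)) = 1/(2540 + 1306*694) = 1/(2540 + 906364) = 1/908904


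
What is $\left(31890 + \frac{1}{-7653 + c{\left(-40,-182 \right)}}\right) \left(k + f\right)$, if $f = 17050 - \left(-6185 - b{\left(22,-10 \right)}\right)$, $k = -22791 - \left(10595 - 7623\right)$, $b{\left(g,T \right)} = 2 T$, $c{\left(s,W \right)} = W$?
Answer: $- \frac{636638563652}{7835} \approx -8.1256 \cdot 10^{7}$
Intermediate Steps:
$k = -25763$ ($k = -22791 - 2972 = -25763$)
$f = 23215$ ($f = 17050 - \left(-6185 - 2 \left(-10\right)\right) = 17050 - \left(-6185 - -20\right) = 17050 - \left(-6185 + 20\right) = 17050 - -6165 = 17050 + 6165 = 23215$)
$\left(31890 + \frac{1}{-7653 + c{\left(-40,-182 \right)}}\right) \left(k + f\right) = \left(31890 + \frac{1}{-7653 - 182}\right) \left(-25763 + 23215\right) = \left(31890 + \frac{1}{-7835}\right) \left(-2548\right) = \left(31890 - \frac{1}{7835}\right) \left(-2548\right) = \frac{249858149}{7835} \left(-2548\right) = - \frac{636638563652}{7835}$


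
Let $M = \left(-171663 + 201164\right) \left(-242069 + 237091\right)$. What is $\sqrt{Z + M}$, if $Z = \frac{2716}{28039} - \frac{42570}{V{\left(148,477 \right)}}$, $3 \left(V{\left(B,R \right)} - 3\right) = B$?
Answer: $\frac{2 i \sqrt{711472944903577409839}}{4402123} \approx 12118.0 i$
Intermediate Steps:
$V{\left(B,R \right)} = 3 + \frac{B}{3}$
$M = -146855978$ ($M = 29501 \left(-4978\right) = -146855978$)
$Z = - \frac{3580434278}{4402123}$ ($Z = \frac{2716}{28039} - \frac{42570}{3 + \frac{1}{3} \cdot 148} = 2716 \cdot \frac{1}{28039} - \frac{42570}{3 + \frac{148}{3}} = \frac{2716}{28039} - \frac{42570}{\frac{157}{3}} = \frac{2716}{28039} - \frac{127710}{157} = - \frac{3580434278}{4402123} \approx -813.34$)
$\sqrt{Z + M} = \sqrt{- \frac{3580434278}{4402123} - 146855978} = \sqrt{- \frac{646481658875572}{4402123}} = \frac{2 i \sqrt{711472944903577409839}}{4402123}$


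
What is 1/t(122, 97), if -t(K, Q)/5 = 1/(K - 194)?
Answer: 72/5 ≈ 14.400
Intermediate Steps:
t(K, Q) = -5/(-194 + K) (t(K, Q) = -5/(K - 194) = -5/(-194 + K))
1/t(122, 97) = 1/(-5/(-194 + 122)) = 1/(-5/(-72)) = 1/(-5*(-1/72)) = 1/(5/72) = 72/5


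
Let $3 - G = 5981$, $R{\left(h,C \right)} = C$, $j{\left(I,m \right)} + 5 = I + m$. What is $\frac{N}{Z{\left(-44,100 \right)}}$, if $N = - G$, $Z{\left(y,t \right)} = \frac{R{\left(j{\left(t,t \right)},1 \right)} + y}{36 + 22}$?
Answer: $- \frac{346724}{43} \approx -8063.4$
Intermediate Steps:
$j{\left(I,m \right)} = -5 + I + m$ ($j{\left(I,m \right)} = -5 + \left(I + m\right) = -5 + I + m$)
$G = -5978$ ($G = 3 - 5981 = -5978$)
$Z{\left(y,t \right)} = \frac{1}{58} + \frac{y}{58}$ ($Z{\left(y,t \right)} = \frac{1 + y}{36 + 22} = \frac{1 + y}{58} = \left(1 + y\right) \frac{1}{58} = \frac{1}{58} + \frac{y}{58}$)
$N = 5978$ ($N = \left(-1\right) \left(-5978\right) = 5978$)
$\frac{N}{Z{\left(-44,100 \right)}} = \frac{5978}{\frac{1}{58} + \frac{1}{58} \left(-44\right)} = \frac{5978}{\frac{1}{58} - \frac{22}{29}} = \frac{5978}{- \frac{43}{58}} = 5978 \left(- \frac{58}{43}\right) = - \frac{346724}{43}$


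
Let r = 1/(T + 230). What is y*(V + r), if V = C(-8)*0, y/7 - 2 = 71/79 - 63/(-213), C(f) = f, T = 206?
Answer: 62713/1222762 ≈ 0.051288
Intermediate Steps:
y = 125426/5609 (y = 14 + 7*(71/79 - 63/(-213)) = 14 + 7*(71*(1/79) - 63*(-1/213)) = 14 + 7*(71/79 + 21/71) = 14 + 7*(6700/5609) = 14 + 46900/5609 = 125426/5609 ≈ 22.362)
r = 1/436 (r = 1/(206 + 230) = 1/436 ≈ 0.0022936)
V = 0 (V = -8*0 = 0)
y*(V + r) = 125426*(0 + 1/436)/5609 = (125426/5609)*(1/436) = 62713/1222762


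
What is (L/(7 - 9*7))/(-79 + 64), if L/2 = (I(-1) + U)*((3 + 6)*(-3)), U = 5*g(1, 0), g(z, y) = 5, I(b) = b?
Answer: -54/35 ≈ -1.5429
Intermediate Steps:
U = 25 (U = 5*5 = 25)
L = -1296 (L = 2*((-1 + 25)*((3 + 6)*(-3))) = 2*(24*(9*(-3))) = 2*(24*(-27)) = 2*(-648) = -1296)
(L/(7 - 9*7))/(-79 + 64) = (-1296/(7 - 9*7))/(-79 + 64) = -1296/(7 - 63)/(-15) = -1296/(-56)*(-1/15) = -1296*(-1/56)*(-1/15) = (162/7)*(-1/15) = -54/35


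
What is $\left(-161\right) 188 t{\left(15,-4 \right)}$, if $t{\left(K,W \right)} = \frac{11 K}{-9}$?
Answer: $\frac{1664740}{3} \approx 5.5491 \cdot 10^{5}$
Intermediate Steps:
$t{\left(K,W \right)} = - \frac{11 K}{9}$ ($t{\left(K,W \right)} = 11 K \left(- \frac{1}{9}\right) = - \frac{11 K}{9}$)
$\left(-161\right) 188 t{\left(15,-4 \right)} = \left(-161\right) 188 \left(\left(- \frac{11}{9}\right) 15\right) = \left(-30268\right) \left(- \frac{55}{3}\right) = \frac{1664740}{3}$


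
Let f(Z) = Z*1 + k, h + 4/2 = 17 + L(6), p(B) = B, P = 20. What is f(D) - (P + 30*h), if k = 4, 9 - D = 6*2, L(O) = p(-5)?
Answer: -319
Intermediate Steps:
L(O) = -5
D = -3 (D = 9 - 6*2 = 9 - 1*12 = 9 - 12 = -3)
h = 10 (h = -2 + (17 - 5) = -2 + 12 = 10)
f(Z) = 4 + Z (f(Z) = Z*1 + 4 = Z + 4 = 4 + Z)
f(D) - (P + 30*h) = (4 - 3) - (20 + 30*10) = 1 - (20 + 300) = 1 - 1*320 = 1 - 320 = -319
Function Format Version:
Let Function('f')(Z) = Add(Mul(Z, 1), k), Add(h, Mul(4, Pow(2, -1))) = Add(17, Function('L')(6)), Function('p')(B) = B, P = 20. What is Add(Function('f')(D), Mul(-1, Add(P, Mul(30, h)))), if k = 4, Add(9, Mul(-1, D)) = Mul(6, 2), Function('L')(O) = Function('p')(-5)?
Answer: -319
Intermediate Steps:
Function('L')(O) = -5
D = -3 (D = Add(9, Mul(-1, Mul(6, 2))) = Add(9, Mul(-1, 12)) = Add(9, -12) = -3)
h = 10 (h = Add(-2, Add(17, -5)) = Add(-2, 12) = 10)
Function('f')(Z) = Add(4, Z) (Function('f')(Z) = Add(Mul(Z, 1), 4) = Add(Z, 4) = Add(4, Z))
Add(Function('f')(D), Mul(-1, Add(P, Mul(30, h)))) = Add(Add(4, -3), Mul(-1, Add(20, Mul(30, 10)))) = Add(1, Mul(-1, Add(20, 300))) = Add(1, Mul(-1, 320)) = Add(1, -320) = -319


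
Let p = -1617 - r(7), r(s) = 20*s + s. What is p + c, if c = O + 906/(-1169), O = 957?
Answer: -944289/1169 ≈ -807.78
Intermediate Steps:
r(s) = 21*s
p = -1764 (p = -1617 - 21*7 = -1617 - 1*147 = -1617 - 147 = -1764)
c = 1117827/1169 (c = 957 + 906/(-1169) = 957 + 906*(-1/1169) = 957 - 906/1169 = 1117827/1169 ≈ 956.22)
p + c = -1764 + 1117827/1169 = -944289/1169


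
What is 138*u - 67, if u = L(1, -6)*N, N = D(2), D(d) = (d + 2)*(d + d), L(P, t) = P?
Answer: 2141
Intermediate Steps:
D(d) = 2*d*(2 + d) (D(d) = (2 + d)*(2*d) = 2*d*(2 + d))
N = 16 (N = 2*2*(2 + 2) = 2*2*4 = 16)
u = 16 (u = 1*16 = 16)
138*u - 67 = 138*16 - 67 = 2208 - 67 = 2141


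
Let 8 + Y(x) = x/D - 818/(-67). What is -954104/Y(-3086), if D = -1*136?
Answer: -4346897824/122557 ≈ -35468.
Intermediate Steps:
D = -136
Y(x) = 282/67 - x/136 (Y(x) = -8 + (x/(-136) - 818/(-67)) = -8 + (x*(-1/136) - 818*(-1/67)) = -8 + (-x/136 + 818/67) = -8 + (818/67 - x/136) = 282/67 - x/136)
-954104/Y(-3086) = -954104/(282/67 - 1/136*(-3086)) = -954104/(282/67 + 1543/68) = -954104/122557/4556 = -954104*4556/122557 = -4346897824/122557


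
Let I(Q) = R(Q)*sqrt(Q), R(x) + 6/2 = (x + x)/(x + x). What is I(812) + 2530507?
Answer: 2530507 - 4*sqrt(203) ≈ 2.5304e+6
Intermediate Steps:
R(x) = -2 (R(x) = -3 + (x + x)/(x + x) = -3 + (2*x)/((2*x)) = -3 + (2*x)*(1/(2*x)) = -3 + 1 = -2)
I(Q) = -2*sqrt(Q)
I(812) + 2530507 = -4*sqrt(203) + 2530507 = 2530507 - 4*sqrt(203)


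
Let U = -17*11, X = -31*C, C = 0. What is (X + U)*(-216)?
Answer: 40392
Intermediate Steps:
X = 0 (X = -31*0 = 0)
U = -187
(X + U)*(-216) = (0 - 187)*(-216) = -187*(-216) = 40392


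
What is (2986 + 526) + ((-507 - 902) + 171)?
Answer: 2274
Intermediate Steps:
(2986 + 526) + ((-507 - 902) + 171) = 3512 + (-1409 + 171) = 3512 - 1238 = 2274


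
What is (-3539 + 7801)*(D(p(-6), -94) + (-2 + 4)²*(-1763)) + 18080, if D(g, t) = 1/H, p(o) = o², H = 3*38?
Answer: -1712137877/57 ≈ -3.0038e+7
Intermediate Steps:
H = 114
D(g, t) = 1/114
(-3539 + 7801)*(D(p(-6), -94) + (-2 + 4)²*(-1763)) + 18080 = (-3539 + 7801)*(1/114 + (-2 + 4)²*(-1763)) + 18080 = 4262*(1/114 + 2²*(-1763)) + 18080 = 4262*(1/114 + 4*(-1763)) + 18080 = 4262*(1/114 - 7052) + 18080 = 4262*(-803927/114) + 18080 = -1713168437/57 + 18080 = -1712137877/57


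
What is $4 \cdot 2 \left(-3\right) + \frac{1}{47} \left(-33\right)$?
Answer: $- \frac{1161}{47} \approx -24.702$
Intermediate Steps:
$4 \cdot 2 \left(-3\right) + \frac{1}{47} \left(-33\right) = 8 \left(-3\right) + \frac{1}{47} \left(-33\right) = -24 - \frac{33}{47} = - \frac{1161}{47}$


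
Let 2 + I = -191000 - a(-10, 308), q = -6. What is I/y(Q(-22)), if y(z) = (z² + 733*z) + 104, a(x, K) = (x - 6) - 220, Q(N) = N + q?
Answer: 95383/9818 ≈ 9.7151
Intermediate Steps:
Q(N) = -6 + N (Q(N) = N - 6 = -6 + N)
a(x, K) = -226 + x (a(x, K) = (-6 + x) - 220 = -226 + x)
y(z) = 104 + z² + 733*z
I = -190766 (I = -2 + (-191000 - (-226 - 10)) = -2 + (-191000 - 1*(-236)) = -2 + (-191000 + 236) = -2 - 190764 = -190766)
I/y(Q(-22)) = -190766/(104 + (-6 - 22)² + 733*(-6 - 22)) = -190766/(104 + (-28)² + 733*(-28)) = -190766/(104 + 784 - 20524) = -190766/(-19636) = -190766*(-1/19636) = 95383/9818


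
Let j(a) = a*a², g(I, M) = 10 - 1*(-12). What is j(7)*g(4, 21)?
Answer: 7546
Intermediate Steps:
g(I, M) = 22 (g(I, M) = 10 + 12 = 22)
j(a) = a³
j(7)*g(4, 21) = 7³*22 = 343*22 = 7546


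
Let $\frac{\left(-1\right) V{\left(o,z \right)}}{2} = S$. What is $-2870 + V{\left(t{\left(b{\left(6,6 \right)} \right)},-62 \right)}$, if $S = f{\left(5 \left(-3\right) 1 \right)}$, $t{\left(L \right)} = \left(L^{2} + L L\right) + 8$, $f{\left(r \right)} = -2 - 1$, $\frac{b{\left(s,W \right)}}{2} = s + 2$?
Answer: $-2864$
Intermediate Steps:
$b{\left(s,W \right)} = 4 + 2 s$ ($b{\left(s,W \right)} = 2 \left(s + 2\right) = 2 \left(2 + s\right) = 4 + 2 s$)
$f{\left(r \right)} = -3$
$t{\left(L \right)} = 8 + 2 L^{2}$ ($t{\left(L \right)} = \left(L^{2} + L^{2}\right) + 8 = 2 L^{2} + 8 = 8 + 2 L^{2}$)
$S = -3$
$V{\left(o,z \right)} = 6$ ($V{\left(o,z \right)} = \left(-2\right) \left(-3\right) = 6$)
$-2870 + V{\left(t{\left(b{\left(6,6 \right)} \right)},-62 \right)} = -2870 + 6 = -2864$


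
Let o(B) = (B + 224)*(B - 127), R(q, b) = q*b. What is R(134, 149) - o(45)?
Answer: 42024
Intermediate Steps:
R(q, b) = b*q
o(B) = (-127 + B)*(224 + B) (o(B) = (224 + B)*(-127 + B) = (-127 + B)*(224 + B))
R(134, 149) - o(45) = 149*134 - (-28448 + 45² + 97*45) = 19966 - (-28448 + 2025 + 4365) = 19966 - 1*(-22058) = 19966 + 22058 = 42024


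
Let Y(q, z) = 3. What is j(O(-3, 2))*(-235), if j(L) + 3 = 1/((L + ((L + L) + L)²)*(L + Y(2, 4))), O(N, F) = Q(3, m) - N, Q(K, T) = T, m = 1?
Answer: 730145/1036 ≈ 704.77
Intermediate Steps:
O(N, F) = 1 - N
j(L) = -3 + 1/((3 + L)*(L + 9*L²)) (j(L) = -3 + 1/((L + ((L + L) + L)²)*(L + 3)) = -3 + 1/((L + (2*L + L)²)*(3 + L)) = -3 + 1/((L + (3*L)²)*(3 + L)) = -3 + 1/((L + 9*L²)*(3 + L)) = -3 + 1/((3 + L)*(L + 9*L²)))
j(O(-3, 2))*(-235) = ((1 - 84*(1 - 1*(-3))² - 27*(1 - 1*(-3))³ - 9*(1 - 1*(-3)))/((1 - 1*(-3))*(3 + 9*(1 - 1*(-3))² + 28*(1 - 1*(-3)))))*(-235) = ((1 - 84*(1 + 3)² - 27*(1 + 3)³ - 9*(1 + 3))/((1 + 3)*(3 + 9*(1 + 3)² + 28*(1 + 3))))*(-235) = ((1 - 84*4² - 27*4³ - 9*4)/(4*(3 + 9*4² + 28*4)))*(-235) = ((1 - 84*16 - 27*64 - 36)/(4*(3 + 9*16 + 112)))*(-235) = ((1 - 1344 - 1728 - 36)/(4*(3 + 144 + 112)))*(-235) = ((¼)*(-3107)/259)*(-235) = ((¼)*(1/259)*(-3107))*(-235) = -3107/1036*(-235) = 730145/1036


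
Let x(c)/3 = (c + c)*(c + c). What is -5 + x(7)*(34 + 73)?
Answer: 62911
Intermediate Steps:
x(c) = 12*c**2 (x(c) = 3*((c + c)*(c + c)) = 3*((2*c)*(2*c)) = 3*(4*c**2) = 12*c**2)
-5 + x(7)*(34 + 73) = -5 + (12*7**2)*(34 + 73) = -5 + (12*49)*107 = -5 + 588*107 = -5 + 62916 = 62911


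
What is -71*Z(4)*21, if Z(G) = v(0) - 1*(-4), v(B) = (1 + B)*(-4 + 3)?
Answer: -4473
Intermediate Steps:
v(B) = -1 - B (v(B) = (1 + B)*(-1) = -1 - B)
Z(G) = 3 (Z(G) = (-1 - 1*0) - 1*(-4) = (-1 + 0) + 4 = -1 + 4 = 3)
-71*Z(4)*21 = -71*3*21 = -213*21 = -4473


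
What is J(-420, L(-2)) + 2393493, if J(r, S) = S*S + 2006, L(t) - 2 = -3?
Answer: 2395500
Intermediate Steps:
L(t) = -1 (L(t) = 2 - 3 = -1)
J(r, S) = 2006 + S² (J(r, S) = S² + 2006 = 2006 + S²)
J(-420, L(-2)) + 2393493 = (2006 + (-1)²) + 2393493 = (2006 + 1) + 2393493 = 2007 + 2393493 = 2395500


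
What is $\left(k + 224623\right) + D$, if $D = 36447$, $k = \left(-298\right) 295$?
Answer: $173160$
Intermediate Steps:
$k = -87910$
$\left(k + 224623\right) + D = \left(-87910 + 224623\right) + 36447 = 136713 + 36447 = 173160$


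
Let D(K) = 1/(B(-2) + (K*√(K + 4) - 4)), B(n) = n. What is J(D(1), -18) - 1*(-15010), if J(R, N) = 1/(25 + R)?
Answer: 286331529/19076 + √5/19076 ≈ 15010.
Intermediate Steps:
D(K) = 1/(-6 + K*√(4 + K)) (D(K) = 1/(-2 + (K*√(K + 4) - 4)) = 1/(-2 + (K*√(4 + K) - 4)) = 1/(-2 + (-4 + K*√(4 + K))) = 1/(-6 + K*√(4 + K)))
J(D(1), -18) - 1*(-15010) = 1/(25 + 1/(-6 + 1*√(4 + 1))) - 1*(-15010) = 1/(25 + 1/(-6 + 1*√5)) + 15010 = 1/(25 + 1/(-6 + √5)) + 15010 = 15010 + 1/(25 + 1/(-6 + √5))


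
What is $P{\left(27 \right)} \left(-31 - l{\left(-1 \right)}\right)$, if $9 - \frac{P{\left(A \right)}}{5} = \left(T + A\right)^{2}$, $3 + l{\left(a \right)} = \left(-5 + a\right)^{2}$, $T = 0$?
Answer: $230400$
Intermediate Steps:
$l{\left(a \right)} = -3 + \left(-5 + a\right)^{2}$
$P{\left(A \right)} = 45 - 5 A^{2}$ ($P{\left(A \right)} = 45 - 5 \left(0 + A\right)^{2} = 45 - 5 A^{2}$)
$P{\left(27 \right)} \left(-31 - l{\left(-1 \right)}\right) = \left(45 - 5 \cdot 27^{2}\right) \left(-31 - \left(-3 + \left(-5 - 1\right)^{2}\right)\right) = \left(45 - 3645\right) \left(-31 - \left(-3 + \left(-6\right)^{2}\right)\right) = \left(45 - 3645\right) \left(-31 - \left(-3 + 36\right)\right) = - 3600 \left(-31 - 33\right) = \left(-3600\right) \left(-64\right) = 230400$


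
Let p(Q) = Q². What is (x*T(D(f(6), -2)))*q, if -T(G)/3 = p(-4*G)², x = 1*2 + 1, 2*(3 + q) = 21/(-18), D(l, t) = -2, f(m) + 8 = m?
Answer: 132096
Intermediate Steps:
f(m) = -8 + m
q = -43/12 (q = -3 + (21/(-18))/2 = -3 + (21*(-1/18))/2 = -3 + (½)*(-7/6) = -3 - 7/12 = -43/12 ≈ -3.5833)
x = 3 (x = 2 + 1 = 3)
T(G) = -768*G⁴ (T(G) = -3*256*G⁴ = -768*G⁴)
(x*T(D(f(6), -2)))*q = (3*(-768*(-2)⁴))*(-43/12) = (3*(-768*16))*(-43/12) = (3*(-12288))*(-43/12) = -36864*(-43/12) = 132096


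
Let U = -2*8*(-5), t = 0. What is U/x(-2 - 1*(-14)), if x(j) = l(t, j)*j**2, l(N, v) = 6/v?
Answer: 10/9 ≈ 1.1111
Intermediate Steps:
x(j) = 6*j (x(j) = (6/j)*j**2 = 6*j)
U = 80 (U = -16*(-5) = 80)
U/x(-2 - 1*(-14)) = 80/((6*(-2 - 1*(-14)))) = 80/((6*(-2 + 14))) = 80/((6*12)) = 80/72 = 80*(1/72) = 10/9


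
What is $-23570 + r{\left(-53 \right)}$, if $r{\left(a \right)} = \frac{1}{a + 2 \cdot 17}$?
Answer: $- \frac{447831}{19} \approx -23570.0$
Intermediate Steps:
$r{\left(a \right)} = \frac{1}{34 + a}$ ($r{\left(a \right)} = \frac{1}{a + 34} = \frac{1}{34 + a}$)
$-23570 + r{\left(-53 \right)} = -23570 + \frac{1}{34 - 53} = -23570 + \frac{1}{-19} = -23570 - \frac{1}{19} = - \frac{447831}{19}$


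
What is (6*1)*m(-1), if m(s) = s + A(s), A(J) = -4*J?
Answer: 18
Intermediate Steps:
m(s) = -3*s (m(s) = s - 4*s = -3*s)
(6*1)*m(-1) = (6*1)*(-3*(-1)) = 6*3 = 18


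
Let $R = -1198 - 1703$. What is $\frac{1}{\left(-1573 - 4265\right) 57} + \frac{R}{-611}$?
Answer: $\frac{965353555}{203320026} \approx 4.7479$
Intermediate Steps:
$R = -2901$
$\frac{1}{\left(-1573 - 4265\right) 57} + \frac{R}{-611} = \frac{1}{\left(-1573 - 4265\right) 57} - \frac{2901}{-611} = \frac{1}{-5838} \cdot \frac{1}{57} - - \frac{2901}{611} = \left(- \frac{1}{5838}\right) \frac{1}{57} + \frac{2901}{611} = - \frac{1}{332766} + \frac{2901}{611} = \frac{965353555}{203320026}$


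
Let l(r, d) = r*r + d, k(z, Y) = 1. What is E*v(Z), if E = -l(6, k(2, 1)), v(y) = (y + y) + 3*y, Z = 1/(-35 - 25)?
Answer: 37/12 ≈ 3.0833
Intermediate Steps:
Z = -1/60 (Z = 1/(-60) = -1/60 ≈ -0.016667)
v(y) = 5*y (v(y) = 2*y + 3*y = 5*y)
l(r, d) = d + r**2 (l(r, d) = r**2 + d = d + r**2)
E = -37 (E = -(1 + 6**2) = -(1 + 36) = -1*37 = -37)
E*v(Z) = -185*(-1)/60 = -37*(-1/12) = 37/12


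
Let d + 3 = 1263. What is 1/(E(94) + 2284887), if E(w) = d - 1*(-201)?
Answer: 1/2286348 ≈ 4.3738e-7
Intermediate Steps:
d = 1260 (d = -3 + 1263 = 1260)
E(w) = 1461 (E(w) = 1260 - 1*(-201) = 1260 + 201 = 1461)
1/(E(94) + 2284887) = 1/(1461 + 2284887) = 1/2286348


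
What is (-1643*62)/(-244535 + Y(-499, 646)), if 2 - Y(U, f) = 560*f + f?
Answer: 101866/606939 ≈ 0.16784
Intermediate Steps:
Y(U, f) = 2 - 561*f (Y(U, f) = 2 - (560*f + f) = 2 - 561*f)
(-1643*62)/(-244535 + Y(-499, 646)) = (-1643*62)/(-244535 + (2 - 561*646)) = -101866/(-244535 + (2 - 362406)) = -101866/(-244535 - 362404) = -101866/(-606939) = -101866*(-1/606939) = 101866/606939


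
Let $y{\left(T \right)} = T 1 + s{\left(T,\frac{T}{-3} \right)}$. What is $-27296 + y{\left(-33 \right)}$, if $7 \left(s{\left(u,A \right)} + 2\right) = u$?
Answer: $- \frac{191350}{7} \approx -27336.0$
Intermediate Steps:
$s{\left(u,A \right)} = -2 + \frac{u}{7}$
$y{\left(T \right)} = -2 + \frac{8 T}{7}$ ($y{\left(T \right)} = T 1 + \left(-2 + \frac{T}{7}\right) = T + \left(-2 + \frac{T}{7}\right) = -2 + \frac{8 T}{7}$)
$-27296 + y{\left(-33 \right)} = -27296 + \left(-2 + \frac{8}{7} \left(-33\right)\right) = -27296 - \frac{278}{7} = - \frac{191350}{7}$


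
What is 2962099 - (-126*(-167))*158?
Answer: -362537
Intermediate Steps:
2962099 - (-126*(-167))*158 = 2962099 - 21042*158 = 2962099 - 1*3324636 = 2962099 - 3324636 = -362537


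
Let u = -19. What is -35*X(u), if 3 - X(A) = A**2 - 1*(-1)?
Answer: 12565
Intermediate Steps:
X(A) = 2 - A**2 (X(A) = 3 - (A**2 - 1*(-1)) = 3 - (A**2 + 1) = 3 - (1 + A**2) = 3 + (-1 - A**2) = 2 - A**2)
-35*X(u) = -35*(2 - 1*(-19)**2) = -35*(2 - 1*361) = -35*(2 - 361) = -35*(-359) = 12565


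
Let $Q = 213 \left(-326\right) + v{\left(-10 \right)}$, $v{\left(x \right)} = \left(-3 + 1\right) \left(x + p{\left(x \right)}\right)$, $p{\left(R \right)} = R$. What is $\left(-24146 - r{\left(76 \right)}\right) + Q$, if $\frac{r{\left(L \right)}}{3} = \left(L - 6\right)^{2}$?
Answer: $-108244$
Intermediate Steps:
$r{\left(L \right)} = 3 \left(-6 + L\right)^{2}$ ($r{\left(L \right)} = 3 \left(L - 6\right)^{2} = 3 \left(-6 + L\right)^{2}$)
$v{\left(x \right)} = - 4 x$ ($v{\left(x \right)} = \left(-3 + 1\right) \left(x + x\right) = - 2 \cdot 2 x = - 4 x$)
$Q = -69398$ ($Q = 213 \left(-326\right) - -40 = -69438 + 40 = -69398$)
$\left(-24146 - r{\left(76 \right)}\right) + Q = \left(-24146 - 3 \left(-6 + 76\right)^{2}\right) - 69398 = \left(-24146 - 3 \cdot 70^{2}\right) - 69398 = \left(-24146 - 3 \cdot 4900\right) - 69398 = \left(-24146 - 14700\right) - 69398 = -38846 - 69398 = -108244$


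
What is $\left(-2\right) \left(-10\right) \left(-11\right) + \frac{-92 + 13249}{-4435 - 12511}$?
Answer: $- \frac{3741277}{16946} \approx -220.78$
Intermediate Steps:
$\left(-2\right) \left(-10\right) \left(-11\right) + \frac{-92 + 13249}{-4435 - 12511} = 20 \left(-11\right) + \frac{13157}{-16946} = -220 + 13157 \left(- \frac{1}{16946}\right) = -220 - \frac{13157}{16946} = - \frac{3741277}{16946}$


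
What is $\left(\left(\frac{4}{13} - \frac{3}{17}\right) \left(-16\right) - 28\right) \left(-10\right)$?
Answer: $\frac{66520}{221} \approx 301.0$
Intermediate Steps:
$\left(\left(\frac{4}{13} - \frac{3}{17}\right) \left(-16\right) - 28\right) \left(-10\right) = \left(\frac{29}{221} \left(-16\right) - 28\right) \left(-10\right) = \left(- \frac{464}{221} - 28\right) \left(-10\right) = \left(- \frac{6652}{221}\right) \left(-10\right) = \frac{66520}{221}$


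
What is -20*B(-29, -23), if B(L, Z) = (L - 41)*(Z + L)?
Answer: -72800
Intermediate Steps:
B(L, Z) = (-41 + L)*(L + Z)
-20*B(-29, -23) = -20*((-29)² - 41*(-29) - 41*(-23) - 29*(-23)) = -20*(841 + 1189 + 943 + 667) = -20*3640 = -72800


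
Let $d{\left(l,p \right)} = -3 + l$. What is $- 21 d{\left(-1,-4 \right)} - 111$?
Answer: $-27$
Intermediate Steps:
$- 21 d{\left(-1,-4 \right)} - 111 = - 21 \left(-3 - 1\right) - 111 = \left(-21\right) \left(-4\right) - 111 = 84 - 111 = -27$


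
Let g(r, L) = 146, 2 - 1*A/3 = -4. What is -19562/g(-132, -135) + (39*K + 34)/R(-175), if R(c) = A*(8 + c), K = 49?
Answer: -29543671/219438 ≈ -134.63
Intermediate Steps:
A = 18 (A = 6 - 3*(-4) = 6 + 12 = 18)
R(c) = 144 + 18*c (R(c) = 18*(8 + c) = 144 + 18*c)
-19562/g(-132, -135) + (39*K + 34)/R(-175) = -19562/146 + (39*49 + 34)/(144 + 18*(-175)) = -19562*1/146 + (1911 + 34)/(144 - 3150) = -9781/73 + 1945/(-3006) = -9781/73 + 1945*(-1/3006) = -9781/73 - 1945/3006 = -29543671/219438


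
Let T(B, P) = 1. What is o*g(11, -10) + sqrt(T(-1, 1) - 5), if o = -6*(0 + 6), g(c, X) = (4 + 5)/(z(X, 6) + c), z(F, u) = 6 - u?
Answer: -324/11 + 2*I ≈ -29.455 + 2.0*I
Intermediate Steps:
g(c, X) = 9/c (g(c, X) = (4 + 5)/((6 - 1*6) + c) = 9/((6 - 6) + c) = 9/(0 + c) = 9/c)
o = -36 (o = -6*6 = -36)
o*g(11, -10) + sqrt(T(-1, 1) - 5) = -324/11 + sqrt(1 - 5) = -324/11 + sqrt(-4) = -36*9/11 + 2*I = -324/11 + 2*I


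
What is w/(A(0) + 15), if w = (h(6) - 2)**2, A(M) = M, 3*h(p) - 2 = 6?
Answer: 4/135 ≈ 0.029630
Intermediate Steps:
h(p) = 8/3 (h(p) = 2/3 + (1/3)*6 = 2/3 + 2 = 8/3)
w = 4/9 (w = (8/3 - 2)**2 = (2/3)**2 = 4/9 ≈ 0.44444)
w/(A(0) + 15) = 4/(9*(0 + 15)) = (4/9)/15 = (4/9)*(1/15) = 4/135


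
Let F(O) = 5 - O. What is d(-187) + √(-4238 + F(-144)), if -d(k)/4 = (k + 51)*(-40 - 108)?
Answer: -80512 + I*√4089 ≈ -80512.0 + 63.945*I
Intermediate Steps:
d(k) = 30192 + 592*k (d(k) = -4*(k + 51)*(-40 - 108) = -4*(51 + k)*(-148) = -4*(-7548 - 148*k) = 30192 + 592*k)
d(-187) + √(-4238 + F(-144)) = (30192 + 592*(-187)) + √(-4238 + (5 - 1*(-144))) = (30192 - 110704) + √(-4238 + (5 + 144)) = -80512 + √(-4238 + 149) = -80512 + √(-4089) = -80512 + I*√4089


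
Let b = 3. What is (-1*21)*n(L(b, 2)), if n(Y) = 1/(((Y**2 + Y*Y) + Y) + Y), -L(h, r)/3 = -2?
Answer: -1/4 ≈ -0.25000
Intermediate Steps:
L(h, r) = 6 (L(h, r) = -3*(-2) = 6)
n(Y) = 1/(2*Y + 2*Y**2) (n(Y) = 1/(((Y**2 + Y**2) + Y) + Y) = 1/((2*Y**2 + Y) + Y) = 1/((Y + 2*Y**2) + Y) = 1/(2*Y + 2*Y**2))
(-1*21)*n(L(b, 2)) = (-1*21)*((1/2)/(6*(1 + 6))) = -21/(2*6*7) = -21*1/84 = -1/4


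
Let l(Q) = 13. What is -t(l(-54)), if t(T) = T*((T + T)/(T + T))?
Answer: -13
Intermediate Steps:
t(T) = T (t(T) = T*((2*T)/((2*T))) = T*((2*T)*(1/(2*T))) = T*1 = T)
-t(l(-54)) = -1*13 = -13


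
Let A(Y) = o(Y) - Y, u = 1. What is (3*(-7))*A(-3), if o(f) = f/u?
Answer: 0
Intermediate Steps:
o(f) = f (o(f) = f/1 = f*1 = f)
A(Y) = 0 (A(Y) = Y - Y = 0)
(3*(-7))*A(-3) = (3*(-7))*0 = -21*0 = 0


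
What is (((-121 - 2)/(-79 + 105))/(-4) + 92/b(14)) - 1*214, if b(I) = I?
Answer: -150147/728 ≈ -206.25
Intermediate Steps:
(((-121 - 2)/(-79 + 105))/(-4) + 92/b(14)) - 1*214 = (((-121 - 2)/(-79 + 105))/(-4) + 92/14) - 1*214 = (-123/26*(-¼) + 92*(1/14)) - 214 = (-123*1/26*(-¼) + 46/7) - 214 = (-123/26*(-¼) + 46/7) - 214 = (123/104 + 46/7) - 214 = 5645/728 - 214 = -150147/728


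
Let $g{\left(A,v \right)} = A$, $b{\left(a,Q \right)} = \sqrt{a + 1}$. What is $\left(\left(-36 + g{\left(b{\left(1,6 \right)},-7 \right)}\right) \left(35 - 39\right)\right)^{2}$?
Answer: $20768 - 1152 \sqrt{2} \approx 19139.0$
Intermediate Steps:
$b{\left(a,Q \right)} = \sqrt{1 + a}$
$\left(\left(-36 + g{\left(b{\left(1,6 \right)},-7 \right)}\right) \left(35 - 39\right)\right)^{2} = \left(\left(-36 + \sqrt{1 + 1}\right) \left(35 - 39\right)\right)^{2} = \left(\left(-36 + \sqrt{2}\right) \left(-4\right)\right)^{2} = \left(144 - 4 \sqrt{2}\right)^{2}$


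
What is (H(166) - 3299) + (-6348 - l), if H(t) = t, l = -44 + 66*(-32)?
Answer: -7325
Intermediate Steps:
l = -2156 (l = -44 - 2112 = -2156)
(H(166) - 3299) + (-6348 - l) = (166 - 3299) + (-6348 - 1*(-2156)) = -3133 + (-6348 + 2156) = -3133 - 4192 = -7325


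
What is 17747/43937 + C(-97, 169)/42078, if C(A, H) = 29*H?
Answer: 962093503/1848781086 ≈ 0.52039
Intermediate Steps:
17747/43937 + C(-97, 169)/42078 = 17747/43937 + (29*169)/42078 = 17747*(1/43937) + 4901*(1/42078) = 17747/43937 + 4901/42078 = 962093503/1848781086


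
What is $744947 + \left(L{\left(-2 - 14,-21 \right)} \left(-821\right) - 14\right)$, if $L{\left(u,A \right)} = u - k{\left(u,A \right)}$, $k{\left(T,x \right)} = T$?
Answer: $744933$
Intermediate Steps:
$L{\left(u,A \right)} = 0$ ($L{\left(u,A \right)} = u - u = 0$)
$744947 + \left(L{\left(-2 - 14,-21 \right)} \left(-821\right) - 14\right) = 744947 + \left(0 \left(-821\right) - 14\right) = 744947 + \left(0 - 14\right) = 744947 - 14 = 744933$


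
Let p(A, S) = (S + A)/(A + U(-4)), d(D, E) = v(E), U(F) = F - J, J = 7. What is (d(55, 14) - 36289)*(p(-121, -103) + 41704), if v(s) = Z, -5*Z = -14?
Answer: -83233769376/55 ≈ -1.5133e+9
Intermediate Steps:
Z = 14/5 (Z = -⅕*(-14) = 14/5 ≈ 2.8000)
v(s) = 14/5
U(F) = -7 + F (U(F) = F - 1*7 = F - 7 = -7 + F)
d(D, E) = 14/5
p(A, S) = (A + S)/(-11 + A) (p(A, S) = (S + A)/(A + (-7 - 4)) = (A + S)/(A - 11) = (A + S)/(-11 + A))
(d(55, 14) - 36289)*(p(-121, -103) + 41704) = (14/5 - 36289)*((-121 - 103)/(-11 - 121) + 41704) = -181431*(-224/(-132) + 41704)/5 = -181431*(-1/132*(-224) + 41704)/5 = -181431*(56/33 + 41704)/5 = -181431/5*1376288/33 = -83233769376/55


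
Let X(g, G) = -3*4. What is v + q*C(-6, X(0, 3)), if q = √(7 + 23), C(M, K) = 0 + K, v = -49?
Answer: -49 - 12*√30 ≈ -114.73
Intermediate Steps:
X(g, G) = -12
C(M, K) = K
q = √30 ≈ 5.4772
v + q*C(-6, X(0, 3)) = -49 + √30*(-12) = -49 - 12*√30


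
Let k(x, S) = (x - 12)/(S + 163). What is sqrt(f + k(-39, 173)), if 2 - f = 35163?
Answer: 3*I*sqrt(3062927)/28 ≈ 187.51*I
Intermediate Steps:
k(x, S) = (-12 + x)/(163 + S)
f = -35161 (f = 2 - 1*35163 = 2 - 35163 = -35161)
sqrt(f + k(-39, 173)) = sqrt(-35161 + (-12 - 39)/(163 + 173)) = sqrt(-35161 - 51/336) = sqrt(-35161 + (1/336)*(-51)) = sqrt(-35161 - 17/112) = sqrt(-3938049/112) = 3*I*sqrt(3062927)/28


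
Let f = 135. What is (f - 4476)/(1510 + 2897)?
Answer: -1447/1469 ≈ -0.98502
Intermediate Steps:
(f - 4476)/(1510 + 2897) = (135 - 4476)/(1510 + 2897) = -4341/4407 = -4341*1/4407 = -1447/1469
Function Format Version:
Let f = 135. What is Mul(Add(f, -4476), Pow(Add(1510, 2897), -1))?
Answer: Rational(-1447, 1469) ≈ -0.98502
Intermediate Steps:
Mul(Add(f, -4476), Pow(Add(1510, 2897), -1)) = Mul(Add(135, -4476), Pow(Add(1510, 2897), -1)) = Mul(-4341, Pow(4407, -1)) = Mul(-4341, Rational(1, 4407)) = Rational(-1447, 1469)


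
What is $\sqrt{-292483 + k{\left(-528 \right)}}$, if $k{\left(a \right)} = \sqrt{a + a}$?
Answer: $\sqrt{-292483 + 4 i \sqrt{66}} \approx 0.03 + 540.82 i$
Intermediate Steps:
$k{\left(a \right)} = \sqrt{2} \sqrt{a}$ ($k{\left(a \right)} = \sqrt{2 a} = \sqrt{2} \sqrt{a}$)
$\sqrt{-292483 + k{\left(-528 \right)}} = \sqrt{-292483 + \sqrt{2} \sqrt{-528}} = \sqrt{-292483 + \sqrt{2} \cdot 4 i \sqrt{33}} = \sqrt{-292483 + 4 i \sqrt{66}}$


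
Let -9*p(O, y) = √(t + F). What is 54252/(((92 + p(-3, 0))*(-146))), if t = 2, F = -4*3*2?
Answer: -101071476/25024619 - 122067*I*√22/25024619 ≈ -4.0389 - 0.022879*I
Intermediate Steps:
F = -24 (F = -12*2 = -24)
p(O, y) = -I*√22/9 (p(O, y) = -√(2 - 24)/9 = -I*√22/9)
54252/(((92 + p(-3, 0))*(-146))) = 54252/(((92 - I*√22/9)*(-146))) = 54252/(-13432 + 146*I*√22/9)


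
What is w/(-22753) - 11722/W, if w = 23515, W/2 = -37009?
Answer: -736911302/842065777 ≈ -0.87512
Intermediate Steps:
W = -74018 (W = 2*(-37009) = -74018)
w/(-22753) - 11722/W = 23515/(-22753) - 11722/(-74018) = 23515*(-1/22753) - 11722*(-1/74018) = -23515/22753 + 5861/37009 = -736911302/842065777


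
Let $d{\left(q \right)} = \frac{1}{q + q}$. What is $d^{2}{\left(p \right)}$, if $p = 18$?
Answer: $\frac{1}{1296} \approx 0.0007716$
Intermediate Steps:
$d{\left(q \right)} = \frac{1}{2 q}$
$d^{2}{\left(p \right)} = \left(\frac{1}{2 \cdot 18}\right)^{2} = \left(\frac{1}{2} \cdot \frac{1}{18}\right)^{2} = \left(\frac{1}{36}\right)^{2} = \frac{1}{1296}$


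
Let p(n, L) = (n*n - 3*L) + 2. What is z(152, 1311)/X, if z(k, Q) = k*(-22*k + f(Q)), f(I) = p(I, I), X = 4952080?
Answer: 16258737/309505 ≈ 52.531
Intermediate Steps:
p(n, L) = 2 + n² - 3*L (p(n, L) = (n² - 3*L) + 2 = 2 + n² - 3*L)
f(I) = 2 + I² - 3*I
z(k, Q) = k*(2 + Q² - 22*k - 3*Q) (z(k, Q) = k*(-22*k + (2 + Q² - 3*Q)) = k*(2 + Q² - 22*k - 3*Q))
z(152, 1311)/X = (152*(2 + 1311² - 22*152 - 3*1311))/4952080 = (152*(2 + 1718721 - 3344 - 3933))*(1/4952080) = (152*1711446)*(1/4952080) = 260139792*(1/4952080) = 16258737/309505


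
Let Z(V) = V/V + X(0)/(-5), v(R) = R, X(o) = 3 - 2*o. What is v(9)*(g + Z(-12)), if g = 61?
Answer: 2763/5 ≈ 552.60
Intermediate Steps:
Z(V) = 2/5 (Z(V) = V/V + (3 - 2*0)/(-5) = 1 + (3 + 0)*(-1/5) = 1 + 3*(-1/5) = 1 - 3/5 = 2/5)
v(9)*(g + Z(-12)) = 9*(61 + 2/5) = 9*(307/5) = 2763/5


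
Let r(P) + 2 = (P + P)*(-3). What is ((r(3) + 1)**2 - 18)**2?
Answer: 117649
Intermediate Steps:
r(P) = -2 - 6*P (r(P) = -2 + (P + P)*(-3) = -2 + (2*P)*(-3) = -2 - 6*P)
((r(3) + 1)**2 - 18)**2 = (((-2 - 6*3) + 1)**2 - 18)**2 = (((-2 - 18) + 1)**2 - 18)**2 = ((-20 + 1)**2 - 18)**2 = ((-19)**2 - 18)**2 = (361 - 18)**2 = 343**2 = 117649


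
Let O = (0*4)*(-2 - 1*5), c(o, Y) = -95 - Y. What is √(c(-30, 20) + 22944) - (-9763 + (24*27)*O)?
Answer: 9763 + √22829 ≈ 9914.1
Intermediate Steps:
O = 0 (O = 0*(-2 - 5) = 0*(-7) = 0)
√(c(-30, 20) + 22944) - (-9763 + (24*27)*O) = √((-95 - 1*20) + 22944) - (-9763 + (24*27)*0) = √((-95 - 20) + 22944) - (-9763 + 648*0) = √(-115 + 22944) - (-9763 + 0) = √22829 - 1*(-9763) = √22829 + 9763 = 9763 + √22829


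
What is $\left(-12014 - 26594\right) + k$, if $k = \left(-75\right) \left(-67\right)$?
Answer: $-33583$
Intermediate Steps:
$k = 5025$
$\left(-12014 - 26594\right) + k = \left(-12014 - 26594\right) + 5025 = -38608 + 5025 = -33583$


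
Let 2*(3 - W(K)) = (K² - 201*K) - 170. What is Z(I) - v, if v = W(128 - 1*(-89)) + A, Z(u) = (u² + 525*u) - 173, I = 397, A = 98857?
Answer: 268652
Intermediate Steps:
Z(u) = -173 + u² + 525*u
W(K) = 88 - K²/2 + 201*K/2 (W(K) = 3 - ((K² - 201*K) - 170)/2 = 3 - (-170 + K² - 201*K)/2 = 3 + (85 - K²/2 + 201*K/2) = 88 - K²/2 + 201*K/2)
v = 97209 (v = (88 - (128 - 1*(-89))²/2 + 201*(128 - 1*(-89))/2) + 98857 = (88 - (128 + 89)²/2 + 201*(128 + 89)/2) + 98857 = (88 - ½*217² + (201/2)*217) + 98857 = (88 - ½*47089 + 43617/2) + 98857 = (88 - 47089/2 + 43617/2) + 98857 = -1648 + 98857 = 97209)
Z(I) - v = (-173 + 397² + 525*397) - 1*97209 = (-173 + 157609 + 208425) - 97209 = 365861 - 97209 = 268652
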